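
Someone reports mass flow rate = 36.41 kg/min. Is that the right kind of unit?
Yes

mass flow rate has SI base units: kg / s
kg/min reduces to the same SI base units, so it is a valid unit for mass flow rate.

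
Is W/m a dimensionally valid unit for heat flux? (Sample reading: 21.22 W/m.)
No

heat flux has SI base units: kg / s^3
W/m does NOT reduce to kg / s^3; a valid unit for heat flux would be e.g. W/m².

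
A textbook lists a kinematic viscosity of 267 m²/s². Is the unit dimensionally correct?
No

kinematic viscosity has SI base units: m^2 / s
m²/s² does NOT reduce to m^2 / s; a valid unit for kinematic viscosity would be e.g. m²/s.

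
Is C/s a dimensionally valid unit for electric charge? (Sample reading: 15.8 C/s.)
No

electric charge has SI base units: A * s
C/s does NOT reduce to A * s; a valid unit for electric charge would be e.g. C.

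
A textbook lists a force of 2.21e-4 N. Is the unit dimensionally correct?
Yes

force has SI base units: kg * m / s^2
N reduces to the same SI base units, so it is a valid unit for force.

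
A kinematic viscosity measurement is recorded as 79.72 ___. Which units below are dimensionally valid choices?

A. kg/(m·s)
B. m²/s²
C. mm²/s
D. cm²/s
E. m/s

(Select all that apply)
C, D

kinematic viscosity has SI base units: m^2 / s

Checking each option against m^2 / s:
  A. kg/(m·s): ✗ does not match
  B. m²/s²: ✗ does not match
  C. mm²/s: ✓ matches
  D. cm²/s: ✓ matches
  E. m/s: ✗ does not match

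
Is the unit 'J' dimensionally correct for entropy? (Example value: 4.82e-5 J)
No

entropy has SI base units: kg * m^2 / (s^2 * K)
J does NOT reduce to kg * m^2 / (s^2 * K); a valid unit for entropy would be e.g. J/K.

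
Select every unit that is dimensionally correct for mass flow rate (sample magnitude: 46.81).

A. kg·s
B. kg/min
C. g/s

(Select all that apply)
B, C

mass flow rate has SI base units: kg / s

Checking each option against kg / s:
  A. kg·s: ✗ does not match
  B. kg/min: ✓ matches
  C. g/s: ✓ matches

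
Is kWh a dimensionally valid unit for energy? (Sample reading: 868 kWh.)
Yes

energy has SI base units: kg * m^2 / s^2
kWh reduces to the same SI base units, so it is a valid unit for energy.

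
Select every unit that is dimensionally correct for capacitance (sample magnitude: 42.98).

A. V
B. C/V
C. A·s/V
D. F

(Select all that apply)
B, C, D

capacitance has SI base units: A^2 * s^4 / (kg * m^2)

Checking each option against A^2 * s^4 / (kg * m^2):
  A. V: ✗ does not match
  B. C/V: ✓ matches
  C. A·s/V: ✓ matches
  D. F: ✓ matches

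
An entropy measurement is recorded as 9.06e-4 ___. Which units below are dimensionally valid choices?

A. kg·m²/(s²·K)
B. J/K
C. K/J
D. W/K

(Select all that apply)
A, B

entropy has SI base units: kg * m^2 / (s^2 * K)

Checking each option against kg * m^2 / (s^2 * K):
  A. kg·m²/(s²·K): ✓ matches
  B. J/K: ✓ matches
  C. K/J: ✗ does not match
  D. W/K: ✗ does not match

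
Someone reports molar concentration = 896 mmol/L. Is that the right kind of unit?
Yes

molar concentration has SI base units: mol / m^3
mmol/L reduces to the same SI base units, so it is a valid unit for molar concentration.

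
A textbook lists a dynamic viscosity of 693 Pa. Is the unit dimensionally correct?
No

dynamic viscosity has SI base units: kg / (m * s)
Pa does NOT reduce to kg / (m * s); a valid unit for dynamic viscosity would be e.g. Pa·s.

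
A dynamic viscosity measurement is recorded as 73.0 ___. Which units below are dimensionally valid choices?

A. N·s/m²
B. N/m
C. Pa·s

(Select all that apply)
A, C

dynamic viscosity has SI base units: kg / (m * s)

Checking each option against kg / (m * s):
  A. N·s/m²: ✓ matches
  B. N/m: ✗ does not match
  C. Pa·s: ✓ matches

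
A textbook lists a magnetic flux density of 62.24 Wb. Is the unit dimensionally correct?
No

magnetic flux density has SI base units: kg / (A * s^2)
Wb does NOT reduce to kg / (A * s^2); a valid unit for magnetic flux density would be e.g. T.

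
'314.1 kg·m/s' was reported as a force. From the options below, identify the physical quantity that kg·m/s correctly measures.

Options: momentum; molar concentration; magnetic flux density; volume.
momentum

force should have units dimensionally equivalent to kg * m / s^2 (e.g. N).
The given unit 'kg·m/s' reduces to kg * m / s. Of the listed options, that is the dimensionality of momentum.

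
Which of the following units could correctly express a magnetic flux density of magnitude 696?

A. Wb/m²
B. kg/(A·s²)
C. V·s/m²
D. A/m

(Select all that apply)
A, B, C

magnetic flux density has SI base units: kg / (A * s^2)

Checking each option against kg / (A * s^2):
  A. Wb/m²: ✓ matches
  B. kg/(A·s²): ✓ matches
  C. V·s/m²: ✓ matches
  D. A/m: ✗ does not match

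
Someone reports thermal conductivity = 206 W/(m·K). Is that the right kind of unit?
Yes

thermal conductivity has SI base units: kg * m / (s^3 * K)
W/(m·K) reduces to the same SI base units, so it is a valid unit for thermal conductivity.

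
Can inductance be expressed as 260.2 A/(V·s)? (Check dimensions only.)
No

inductance has SI base units: kg * m^2 / (A^2 * s^2)
A/(V·s) does NOT reduce to kg * m^2 / (A^2 * s^2); a valid unit for inductance would be e.g. H.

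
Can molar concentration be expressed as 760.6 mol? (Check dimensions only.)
No

molar concentration has SI base units: mol / m^3
mol does NOT reduce to mol / m^3; a valid unit for molar concentration would be e.g. mol/m³.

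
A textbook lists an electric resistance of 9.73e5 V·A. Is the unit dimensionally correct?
No

electric resistance has SI base units: kg * m^2 / (A^2 * s^3)
V·A does NOT reduce to kg * m^2 / (A^2 * s^3); a valid unit for electric resistance would be e.g. Ω.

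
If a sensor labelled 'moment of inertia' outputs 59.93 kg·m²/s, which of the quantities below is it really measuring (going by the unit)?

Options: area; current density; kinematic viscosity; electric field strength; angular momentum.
angular momentum

moment of inertia should have units dimensionally equivalent to kg * m^2 (e.g. kg·m²).
The given unit 'kg·m²/s' reduces to kg * m^2 / s. Of the listed options, that is the dimensionality of angular momentum.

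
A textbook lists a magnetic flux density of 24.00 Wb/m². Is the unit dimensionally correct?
Yes

magnetic flux density has SI base units: kg / (A * s^2)
Wb/m² reduces to the same SI base units, so it is a valid unit for magnetic flux density.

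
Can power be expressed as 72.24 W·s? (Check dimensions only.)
No

power has SI base units: kg * m^2 / s^3
W·s does NOT reduce to kg * m^2 / s^3; a valid unit for power would be e.g. W.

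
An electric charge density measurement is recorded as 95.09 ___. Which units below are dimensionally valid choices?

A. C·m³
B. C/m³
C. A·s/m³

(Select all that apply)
B, C

electric charge density has SI base units: A * s / m^3

Checking each option against A * s / m^3:
  A. C·m³: ✗ does not match
  B. C/m³: ✓ matches
  C. A·s/m³: ✓ matches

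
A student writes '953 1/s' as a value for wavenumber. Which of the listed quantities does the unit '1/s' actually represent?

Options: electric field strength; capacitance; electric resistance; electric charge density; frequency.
frequency

wavenumber should have units dimensionally equivalent to 1 / m (e.g. 1/m).
The given unit '1/s' reduces to 1 / s. Of the listed options, that is the dimensionality of frequency.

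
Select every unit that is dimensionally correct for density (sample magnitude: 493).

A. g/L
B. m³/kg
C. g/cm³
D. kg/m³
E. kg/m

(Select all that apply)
A, C, D

density has SI base units: kg / m^3

Checking each option against kg / m^3:
  A. g/L: ✓ matches
  B. m³/kg: ✗ does not match
  C. g/cm³: ✓ matches
  D. kg/m³: ✓ matches
  E. kg/m: ✗ does not match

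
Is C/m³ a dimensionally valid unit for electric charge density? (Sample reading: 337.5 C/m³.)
Yes

electric charge density has SI base units: A * s / m^3
C/m³ reduces to the same SI base units, so it is a valid unit for electric charge density.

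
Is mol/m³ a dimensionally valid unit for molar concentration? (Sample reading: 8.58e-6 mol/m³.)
Yes

molar concentration has SI base units: mol / m^3
mol/m³ reduces to the same SI base units, so it is a valid unit for molar concentration.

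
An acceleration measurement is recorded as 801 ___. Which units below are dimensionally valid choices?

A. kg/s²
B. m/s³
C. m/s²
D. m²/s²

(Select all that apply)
C

acceleration has SI base units: m / s^2

Checking each option against m / s^2:
  A. kg/s²: ✗ does not match
  B. m/s³: ✗ does not match
  C. m/s²: ✓ matches
  D. m²/s²: ✗ does not match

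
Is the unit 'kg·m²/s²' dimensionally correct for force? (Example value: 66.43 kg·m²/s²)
No

force has SI base units: kg * m / s^2
kg·m²/s² does NOT reduce to kg * m / s^2; a valid unit for force would be e.g. N.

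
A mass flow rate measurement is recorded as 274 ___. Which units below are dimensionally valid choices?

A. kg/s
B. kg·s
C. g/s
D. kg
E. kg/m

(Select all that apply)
A, C

mass flow rate has SI base units: kg / s

Checking each option against kg / s:
  A. kg/s: ✓ matches
  B. kg·s: ✗ does not match
  C. g/s: ✓ matches
  D. kg: ✗ does not match
  E. kg/m: ✗ does not match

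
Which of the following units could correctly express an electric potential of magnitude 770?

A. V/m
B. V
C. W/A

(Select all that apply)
B, C

electric potential has SI base units: kg * m^2 / (A * s^3)

Checking each option against kg * m^2 / (A * s^3):
  A. V/m: ✗ does not match
  B. V: ✓ matches
  C. W/A: ✓ matches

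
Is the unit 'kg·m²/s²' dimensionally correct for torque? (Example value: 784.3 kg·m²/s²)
Yes

torque has SI base units: kg * m^2 / s^2
kg·m²/s² reduces to the same SI base units, so it is a valid unit for torque.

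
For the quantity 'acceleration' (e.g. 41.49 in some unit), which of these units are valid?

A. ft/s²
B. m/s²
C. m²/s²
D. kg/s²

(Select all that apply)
A, B

acceleration has SI base units: m / s^2

Checking each option against m / s^2:
  A. ft/s²: ✓ matches
  B. m/s²: ✓ matches
  C. m²/s²: ✗ does not match
  D. kg/s²: ✗ does not match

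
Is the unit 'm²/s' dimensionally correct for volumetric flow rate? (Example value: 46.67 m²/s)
No

volumetric flow rate has SI base units: m^3 / s
m²/s does NOT reduce to m^3 / s; a valid unit for volumetric flow rate would be e.g. m³/s.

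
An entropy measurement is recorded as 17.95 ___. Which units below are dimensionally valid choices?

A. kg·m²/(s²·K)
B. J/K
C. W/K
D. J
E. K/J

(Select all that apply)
A, B

entropy has SI base units: kg * m^2 / (s^2 * K)

Checking each option against kg * m^2 / (s^2 * K):
  A. kg·m²/(s²·K): ✓ matches
  B. J/K: ✓ matches
  C. W/K: ✗ does not match
  D. J: ✗ does not match
  E. K/J: ✗ does not match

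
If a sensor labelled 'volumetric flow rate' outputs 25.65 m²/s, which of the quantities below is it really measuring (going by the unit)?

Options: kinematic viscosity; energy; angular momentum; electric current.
kinematic viscosity

volumetric flow rate should have units dimensionally equivalent to m^3 / s (e.g. m³/s).
The given unit 'm²/s' reduces to m^2 / s. Of the listed options, that is the dimensionality of kinematic viscosity.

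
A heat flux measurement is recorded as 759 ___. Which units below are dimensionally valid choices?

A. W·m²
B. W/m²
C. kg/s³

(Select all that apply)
B, C

heat flux has SI base units: kg / s^3

Checking each option against kg / s^3:
  A. W·m²: ✗ does not match
  B. W/m²: ✓ matches
  C. kg/s³: ✓ matches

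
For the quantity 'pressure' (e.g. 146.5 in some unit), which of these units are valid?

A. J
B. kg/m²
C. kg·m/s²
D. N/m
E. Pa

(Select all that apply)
E

pressure has SI base units: kg / (m * s^2)

Checking each option against kg / (m * s^2):
  A. J: ✗ does not match
  B. kg/m²: ✗ does not match
  C. kg·m/s²: ✗ does not match
  D. N/m: ✗ does not match
  E. Pa: ✓ matches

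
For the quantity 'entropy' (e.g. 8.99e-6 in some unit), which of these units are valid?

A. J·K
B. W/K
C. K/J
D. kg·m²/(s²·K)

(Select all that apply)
D

entropy has SI base units: kg * m^2 / (s^2 * K)

Checking each option against kg * m^2 / (s^2 * K):
  A. J·K: ✗ does not match
  B. W/K: ✗ does not match
  C. K/J: ✗ does not match
  D. kg·m²/(s²·K): ✓ matches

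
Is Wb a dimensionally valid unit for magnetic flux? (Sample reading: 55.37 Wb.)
Yes

magnetic flux has SI base units: kg * m^2 / (A * s^2)
Wb reduces to the same SI base units, so it is a valid unit for magnetic flux.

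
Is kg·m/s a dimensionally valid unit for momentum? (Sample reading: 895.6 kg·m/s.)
Yes

momentum has SI base units: kg * m / s
kg·m/s reduces to the same SI base units, so it is a valid unit for momentum.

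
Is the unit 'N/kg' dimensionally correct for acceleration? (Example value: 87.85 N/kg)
Yes

acceleration has SI base units: m / s^2
N/kg reduces to the same SI base units, so it is a valid unit for acceleration.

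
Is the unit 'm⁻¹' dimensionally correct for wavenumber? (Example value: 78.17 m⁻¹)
Yes

wavenumber has SI base units: 1 / m
m⁻¹ reduces to the same SI base units, so it is a valid unit for wavenumber.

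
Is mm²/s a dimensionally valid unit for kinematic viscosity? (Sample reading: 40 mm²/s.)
Yes

kinematic viscosity has SI base units: m^2 / s
mm²/s reduces to the same SI base units, so it is a valid unit for kinematic viscosity.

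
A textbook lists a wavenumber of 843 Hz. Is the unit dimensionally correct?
No

wavenumber has SI base units: 1 / m
Hz does NOT reduce to 1 / m; a valid unit for wavenumber would be e.g. 1/m.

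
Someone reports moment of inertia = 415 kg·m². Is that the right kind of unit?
Yes

moment of inertia has SI base units: kg * m^2
kg·m² reduces to the same SI base units, so it is a valid unit for moment of inertia.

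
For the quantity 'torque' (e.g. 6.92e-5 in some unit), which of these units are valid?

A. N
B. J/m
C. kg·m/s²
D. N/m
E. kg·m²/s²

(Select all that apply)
E

torque has SI base units: kg * m^2 / s^2

Checking each option against kg * m^2 / s^2:
  A. N: ✗ does not match
  B. J/m: ✗ does not match
  C. kg·m/s²: ✗ does not match
  D. N/m: ✗ does not match
  E. kg·m²/s²: ✓ matches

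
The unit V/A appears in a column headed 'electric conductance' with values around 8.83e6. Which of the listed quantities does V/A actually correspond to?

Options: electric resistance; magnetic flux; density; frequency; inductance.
electric resistance

electric conductance should have units dimensionally equivalent to A^2 * s^3 / (kg * m^2) (e.g. S).
The given unit 'V/A' reduces to kg * m^2 / (A^2 * s^3). Of the listed options, that is the dimensionality of electric resistance.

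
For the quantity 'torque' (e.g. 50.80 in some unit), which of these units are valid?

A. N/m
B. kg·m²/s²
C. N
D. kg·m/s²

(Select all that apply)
B

torque has SI base units: kg * m^2 / s^2

Checking each option against kg * m^2 / s^2:
  A. N/m: ✗ does not match
  B. kg·m²/s²: ✓ matches
  C. N: ✗ does not match
  D. kg·m/s²: ✗ does not match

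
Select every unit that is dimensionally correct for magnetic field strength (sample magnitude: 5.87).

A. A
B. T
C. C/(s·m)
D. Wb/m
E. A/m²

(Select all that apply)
C

magnetic field strength has SI base units: A / m

Checking each option against A / m:
  A. A: ✗ does not match
  B. T: ✗ does not match
  C. C/(s·m): ✓ matches
  D. Wb/m: ✗ does not match
  E. A/m²: ✗ does not match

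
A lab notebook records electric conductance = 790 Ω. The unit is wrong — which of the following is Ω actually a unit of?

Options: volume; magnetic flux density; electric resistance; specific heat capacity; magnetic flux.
electric resistance

electric conductance should have units dimensionally equivalent to A^2 * s^3 / (kg * m^2) (e.g. S).
The given unit 'Ω' reduces to kg * m^2 / (A^2 * s^3). Of the listed options, that is the dimensionality of electric resistance.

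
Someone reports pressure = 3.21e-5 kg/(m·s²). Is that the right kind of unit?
Yes

pressure has SI base units: kg / (m * s^2)
kg/(m·s²) reduces to the same SI base units, so it is a valid unit for pressure.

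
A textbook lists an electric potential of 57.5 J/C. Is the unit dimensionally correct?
Yes

electric potential has SI base units: kg * m^2 / (A * s^3)
J/C reduces to the same SI base units, so it is a valid unit for electric potential.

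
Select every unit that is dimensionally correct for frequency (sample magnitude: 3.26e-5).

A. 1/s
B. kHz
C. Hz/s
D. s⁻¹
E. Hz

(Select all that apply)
A, B, D, E

frequency has SI base units: 1 / s

Checking each option against 1 / s:
  A. 1/s: ✓ matches
  B. kHz: ✓ matches
  C. Hz/s: ✗ does not match
  D. s⁻¹: ✓ matches
  E. Hz: ✓ matches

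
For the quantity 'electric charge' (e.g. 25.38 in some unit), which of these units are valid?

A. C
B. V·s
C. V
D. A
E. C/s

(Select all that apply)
A

electric charge has SI base units: A * s

Checking each option against A * s:
  A. C: ✓ matches
  B. V·s: ✗ does not match
  C. V: ✗ does not match
  D. A: ✗ does not match
  E. C/s: ✗ does not match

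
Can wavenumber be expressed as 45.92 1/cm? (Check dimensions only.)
Yes

wavenumber has SI base units: 1 / m
1/cm reduces to the same SI base units, so it is a valid unit for wavenumber.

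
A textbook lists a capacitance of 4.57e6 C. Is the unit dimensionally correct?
No

capacitance has SI base units: A^2 * s^4 / (kg * m^2)
C does NOT reduce to A^2 * s^4 / (kg * m^2); a valid unit for capacitance would be e.g. F.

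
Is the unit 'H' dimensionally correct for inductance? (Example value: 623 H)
Yes

inductance has SI base units: kg * m^2 / (A^2 * s^2)
H reduces to the same SI base units, so it is a valid unit for inductance.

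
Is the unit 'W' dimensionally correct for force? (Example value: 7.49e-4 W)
No

force has SI base units: kg * m / s^2
W does NOT reduce to kg * m / s^2; a valid unit for force would be e.g. N.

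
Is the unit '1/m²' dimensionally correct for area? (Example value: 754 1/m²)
No

area has SI base units: m^2
1/m² does NOT reduce to m^2; a valid unit for area would be e.g. m².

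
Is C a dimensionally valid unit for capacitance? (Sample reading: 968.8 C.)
No

capacitance has SI base units: A^2 * s^4 / (kg * m^2)
C does NOT reduce to A^2 * s^4 / (kg * m^2); a valid unit for capacitance would be e.g. F.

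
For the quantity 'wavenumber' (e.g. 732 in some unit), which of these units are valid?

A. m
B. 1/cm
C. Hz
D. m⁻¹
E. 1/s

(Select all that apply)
B, D

wavenumber has SI base units: 1 / m

Checking each option against 1 / m:
  A. m: ✗ does not match
  B. 1/cm: ✓ matches
  C. Hz: ✗ does not match
  D. m⁻¹: ✓ matches
  E. 1/s: ✗ does not match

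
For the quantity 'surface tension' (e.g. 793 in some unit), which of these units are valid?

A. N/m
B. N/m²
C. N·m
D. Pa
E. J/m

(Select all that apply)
A

surface tension has SI base units: kg / s^2

Checking each option against kg / s^2:
  A. N/m: ✓ matches
  B. N/m²: ✗ does not match
  C. N·m: ✗ does not match
  D. Pa: ✗ does not match
  E. J/m: ✗ does not match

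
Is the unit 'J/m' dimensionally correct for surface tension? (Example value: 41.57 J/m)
No

surface tension has SI base units: kg / s^2
J/m does NOT reduce to kg / s^2; a valid unit for surface tension would be e.g. N/m.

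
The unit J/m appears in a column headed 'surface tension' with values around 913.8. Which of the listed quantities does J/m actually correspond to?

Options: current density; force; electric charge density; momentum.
force

surface tension should have units dimensionally equivalent to kg / s^2 (e.g. N/m).
The given unit 'J/m' reduces to kg * m / s^2. Of the listed options, that is the dimensionality of force.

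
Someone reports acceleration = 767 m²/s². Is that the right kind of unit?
No

acceleration has SI base units: m / s^2
m²/s² does NOT reduce to m / s^2; a valid unit for acceleration would be e.g. m/s².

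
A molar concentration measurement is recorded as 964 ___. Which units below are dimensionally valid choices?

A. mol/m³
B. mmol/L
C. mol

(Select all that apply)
A, B

molar concentration has SI base units: mol / m^3

Checking each option against mol / m^3:
  A. mol/m³: ✓ matches
  B. mmol/L: ✓ matches
  C. mol: ✗ does not match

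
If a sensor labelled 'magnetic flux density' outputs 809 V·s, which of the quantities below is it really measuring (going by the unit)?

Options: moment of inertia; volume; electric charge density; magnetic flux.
magnetic flux

magnetic flux density should have units dimensionally equivalent to kg / (A * s^2) (e.g. T).
The given unit 'V·s' reduces to kg * m^2 / (A * s^2). Of the listed options, that is the dimensionality of magnetic flux.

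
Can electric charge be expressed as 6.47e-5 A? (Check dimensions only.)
No

electric charge has SI base units: A * s
A does NOT reduce to A * s; a valid unit for electric charge would be e.g. C.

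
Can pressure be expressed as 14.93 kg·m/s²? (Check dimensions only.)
No

pressure has SI base units: kg / (m * s^2)
kg·m/s² does NOT reduce to kg / (m * s^2); a valid unit for pressure would be e.g. Pa.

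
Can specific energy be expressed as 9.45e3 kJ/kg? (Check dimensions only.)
Yes

specific energy has SI base units: m^2 / s^2
kJ/kg reduces to the same SI base units, so it is a valid unit for specific energy.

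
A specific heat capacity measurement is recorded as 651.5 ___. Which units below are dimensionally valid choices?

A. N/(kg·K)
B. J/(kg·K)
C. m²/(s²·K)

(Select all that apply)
B, C

specific heat capacity has SI base units: m^2 / (s^2 * K)

Checking each option against m^2 / (s^2 * K):
  A. N/(kg·K): ✗ does not match
  B. J/(kg·K): ✓ matches
  C. m²/(s²·K): ✓ matches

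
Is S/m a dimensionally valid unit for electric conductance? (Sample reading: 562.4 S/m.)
No

electric conductance has SI base units: A^2 * s^3 / (kg * m^2)
S/m does NOT reduce to A^2 * s^3 / (kg * m^2); a valid unit for electric conductance would be e.g. S.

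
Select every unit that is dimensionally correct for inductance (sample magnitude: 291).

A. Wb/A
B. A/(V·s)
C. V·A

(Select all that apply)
A

inductance has SI base units: kg * m^2 / (A^2 * s^2)

Checking each option against kg * m^2 / (A^2 * s^2):
  A. Wb/A: ✓ matches
  B. A/(V·s): ✗ does not match
  C. V·A: ✗ does not match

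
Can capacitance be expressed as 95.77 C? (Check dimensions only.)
No

capacitance has SI base units: A^2 * s^4 / (kg * m^2)
C does NOT reduce to A^2 * s^4 / (kg * m^2); a valid unit for capacitance would be e.g. F.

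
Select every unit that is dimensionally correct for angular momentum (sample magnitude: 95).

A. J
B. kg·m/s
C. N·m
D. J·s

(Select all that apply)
D

angular momentum has SI base units: kg * m^2 / s

Checking each option against kg * m^2 / s:
  A. J: ✗ does not match
  B. kg·m/s: ✗ does not match
  C. N·m: ✗ does not match
  D. J·s: ✓ matches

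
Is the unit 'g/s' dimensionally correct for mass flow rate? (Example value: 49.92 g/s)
Yes

mass flow rate has SI base units: kg / s
g/s reduces to the same SI base units, so it is a valid unit for mass flow rate.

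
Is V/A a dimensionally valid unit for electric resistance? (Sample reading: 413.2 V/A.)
Yes

electric resistance has SI base units: kg * m^2 / (A^2 * s^3)
V/A reduces to the same SI base units, so it is a valid unit for electric resistance.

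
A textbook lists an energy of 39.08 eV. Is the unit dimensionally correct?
Yes

energy has SI base units: kg * m^2 / s^2
eV reduces to the same SI base units, so it is a valid unit for energy.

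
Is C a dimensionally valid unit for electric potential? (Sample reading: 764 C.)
No

electric potential has SI base units: kg * m^2 / (A * s^3)
C does NOT reduce to kg * m^2 / (A * s^3); a valid unit for electric potential would be e.g. V.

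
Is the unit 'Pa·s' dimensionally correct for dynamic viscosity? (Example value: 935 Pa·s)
Yes

dynamic viscosity has SI base units: kg / (m * s)
Pa·s reduces to the same SI base units, so it is a valid unit for dynamic viscosity.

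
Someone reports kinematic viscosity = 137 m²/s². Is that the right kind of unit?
No

kinematic viscosity has SI base units: m^2 / s
m²/s² does NOT reduce to m^2 / s; a valid unit for kinematic viscosity would be e.g. m²/s.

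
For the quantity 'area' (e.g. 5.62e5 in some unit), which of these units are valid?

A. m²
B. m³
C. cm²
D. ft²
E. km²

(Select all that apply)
A, C, D, E

area has SI base units: m^2

Checking each option against m^2:
  A. m²: ✓ matches
  B. m³: ✗ does not match
  C. cm²: ✓ matches
  D. ft²: ✓ matches
  E. km²: ✓ matches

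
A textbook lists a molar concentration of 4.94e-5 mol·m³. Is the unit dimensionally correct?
No

molar concentration has SI base units: mol / m^3
mol·m³ does NOT reduce to mol / m^3; a valid unit for molar concentration would be e.g. mol/m³.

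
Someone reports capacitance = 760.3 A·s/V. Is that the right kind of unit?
Yes

capacitance has SI base units: A^2 * s^4 / (kg * m^2)
A·s/V reduces to the same SI base units, so it is a valid unit for capacitance.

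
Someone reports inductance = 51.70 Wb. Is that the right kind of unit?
No

inductance has SI base units: kg * m^2 / (A^2 * s^2)
Wb does NOT reduce to kg * m^2 / (A^2 * s^2); a valid unit for inductance would be e.g. H.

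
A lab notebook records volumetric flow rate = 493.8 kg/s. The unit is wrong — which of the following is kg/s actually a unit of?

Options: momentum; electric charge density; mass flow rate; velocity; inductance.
mass flow rate

volumetric flow rate should have units dimensionally equivalent to m^3 / s (e.g. m³/s).
The given unit 'kg/s' reduces to kg / s. Of the listed options, that is the dimensionality of mass flow rate.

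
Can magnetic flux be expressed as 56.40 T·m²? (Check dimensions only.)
Yes

magnetic flux has SI base units: kg * m^2 / (A * s^2)
T·m² reduces to the same SI base units, so it is a valid unit for magnetic flux.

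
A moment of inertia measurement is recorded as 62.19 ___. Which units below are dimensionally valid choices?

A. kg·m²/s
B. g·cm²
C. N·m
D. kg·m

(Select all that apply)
B

moment of inertia has SI base units: kg * m^2

Checking each option against kg * m^2:
  A. kg·m²/s: ✗ does not match
  B. g·cm²: ✓ matches
  C. N·m: ✗ does not match
  D. kg·m: ✗ does not match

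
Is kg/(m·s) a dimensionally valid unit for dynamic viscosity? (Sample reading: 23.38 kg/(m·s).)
Yes

dynamic viscosity has SI base units: kg / (m * s)
kg/(m·s) reduces to the same SI base units, so it is a valid unit for dynamic viscosity.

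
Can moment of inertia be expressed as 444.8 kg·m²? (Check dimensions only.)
Yes

moment of inertia has SI base units: kg * m^2
kg·m² reduces to the same SI base units, so it is a valid unit for moment of inertia.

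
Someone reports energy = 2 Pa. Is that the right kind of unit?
No

energy has SI base units: kg * m^2 / s^2
Pa does NOT reduce to kg * m^2 / s^2; a valid unit for energy would be e.g. J.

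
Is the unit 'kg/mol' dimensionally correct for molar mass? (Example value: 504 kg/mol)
Yes

molar mass has SI base units: kg / mol
kg/mol reduces to the same SI base units, so it is a valid unit for molar mass.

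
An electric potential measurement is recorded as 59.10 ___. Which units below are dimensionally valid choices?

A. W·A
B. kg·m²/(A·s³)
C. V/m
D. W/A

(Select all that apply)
B, D

electric potential has SI base units: kg * m^2 / (A * s^3)

Checking each option against kg * m^2 / (A * s^3):
  A. W·A: ✗ does not match
  B. kg·m²/(A·s³): ✓ matches
  C. V/m: ✗ does not match
  D. W/A: ✓ matches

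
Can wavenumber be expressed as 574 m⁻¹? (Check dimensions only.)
Yes

wavenumber has SI base units: 1 / m
m⁻¹ reduces to the same SI base units, so it is a valid unit for wavenumber.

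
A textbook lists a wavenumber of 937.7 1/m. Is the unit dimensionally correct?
Yes

wavenumber has SI base units: 1 / m
1/m reduces to the same SI base units, so it is a valid unit for wavenumber.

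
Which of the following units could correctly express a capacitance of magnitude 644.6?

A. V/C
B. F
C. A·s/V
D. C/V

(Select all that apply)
B, C, D

capacitance has SI base units: A^2 * s^4 / (kg * m^2)

Checking each option against A^2 * s^4 / (kg * m^2):
  A. V/C: ✗ does not match
  B. F: ✓ matches
  C. A·s/V: ✓ matches
  D. C/V: ✓ matches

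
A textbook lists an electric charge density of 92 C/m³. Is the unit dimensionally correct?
Yes

electric charge density has SI base units: A * s / m^3
C/m³ reduces to the same SI base units, so it is a valid unit for electric charge density.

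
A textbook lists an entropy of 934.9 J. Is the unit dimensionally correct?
No

entropy has SI base units: kg * m^2 / (s^2 * K)
J does NOT reduce to kg * m^2 / (s^2 * K); a valid unit for entropy would be e.g. J/K.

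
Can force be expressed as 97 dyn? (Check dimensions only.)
Yes

force has SI base units: kg * m / s^2
dyn reduces to the same SI base units, so it is a valid unit for force.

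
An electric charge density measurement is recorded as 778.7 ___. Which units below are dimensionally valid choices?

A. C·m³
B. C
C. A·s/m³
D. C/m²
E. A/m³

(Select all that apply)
C

electric charge density has SI base units: A * s / m^3

Checking each option against A * s / m^3:
  A. C·m³: ✗ does not match
  B. C: ✗ does not match
  C. A·s/m³: ✓ matches
  D. C/m²: ✗ does not match
  E. A/m³: ✗ does not match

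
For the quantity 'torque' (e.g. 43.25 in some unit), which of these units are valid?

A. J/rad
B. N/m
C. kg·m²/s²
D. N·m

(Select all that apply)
A, C, D

torque has SI base units: kg * m^2 / s^2

Checking each option against kg * m^2 / s^2:
  A. J/rad: ✓ matches
  B. N/m: ✗ does not match
  C. kg·m²/s²: ✓ matches
  D. N·m: ✓ matches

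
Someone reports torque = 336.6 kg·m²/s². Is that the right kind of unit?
Yes

torque has SI base units: kg * m^2 / s^2
kg·m²/s² reduces to the same SI base units, so it is a valid unit for torque.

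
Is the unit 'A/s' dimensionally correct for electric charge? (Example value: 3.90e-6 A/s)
No

electric charge has SI base units: A * s
A/s does NOT reduce to A * s; a valid unit for electric charge would be e.g. C.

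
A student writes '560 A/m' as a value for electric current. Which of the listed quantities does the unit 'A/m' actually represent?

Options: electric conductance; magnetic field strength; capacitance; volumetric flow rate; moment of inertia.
magnetic field strength

electric current should have units dimensionally equivalent to A (e.g. A).
The given unit 'A/m' reduces to A / m. Of the listed options, that is the dimensionality of magnetic field strength.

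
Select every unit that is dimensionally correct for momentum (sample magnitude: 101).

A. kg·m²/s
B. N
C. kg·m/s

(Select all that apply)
C

momentum has SI base units: kg * m / s

Checking each option against kg * m / s:
  A. kg·m²/s: ✗ does not match
  B. N: ✗ does not match
  C. kg·m/s: ✓ matches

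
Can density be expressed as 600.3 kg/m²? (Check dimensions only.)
No

density has SI base units: kg / m^3
kg/m² does NOT reduce to kg / m^3; a valid unit for density would be e.g. kg/m³.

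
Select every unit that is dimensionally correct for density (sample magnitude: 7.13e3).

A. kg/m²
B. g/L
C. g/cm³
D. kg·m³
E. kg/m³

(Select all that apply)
B, C, E

density has SI base units: kg / m^3

Checking each option against kg / m^3:
  A. kg/m²: ✗ does not match
  B. g/L: ✓ matches
  C. g/cm³: ✓ matches
  D. kg·m³: ✗ does not match
  E. kg/m³: ✓ matches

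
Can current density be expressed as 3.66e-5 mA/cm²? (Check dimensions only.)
Yes

current density has SI base units: A / m^2
mA/cm² reduces to the same SI base units, so it is a valid unit for current density.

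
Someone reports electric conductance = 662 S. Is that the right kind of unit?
Yes

electric conductance has SI base units: A^2 * s^3 / (kg * m^2)
S reduces to the same SI base units, so it is a valid unit for electric conductance.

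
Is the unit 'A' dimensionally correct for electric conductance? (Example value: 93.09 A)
No

electric conductance has SI base units: A^2 * s^3 / (kg * m^2)
A does NOT reduce to A^2 * s^3 / (kg * m^2); a valid unit for electric conductance would be e.g. S.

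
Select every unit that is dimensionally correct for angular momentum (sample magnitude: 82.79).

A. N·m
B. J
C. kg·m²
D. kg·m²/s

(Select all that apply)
D

angular momentum has SI base units: kg * m^2 / s

Checking each option against kg * m^2 / s:
  A. N·m: ✗ does not match
  B. J: ✗ does not match
  C. kg·m²: ✗ does not match
  D. kg·m²/s: ✓ matches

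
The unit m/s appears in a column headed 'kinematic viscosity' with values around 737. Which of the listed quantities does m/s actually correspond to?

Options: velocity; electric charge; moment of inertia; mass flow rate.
velocity

kinematic viscosity should have units dimensionally equivalent to m^2 / s (e.g. m²/s).
The given unit 'm/s' reduces to m / s. Of the listed options, that is the dimensionality of velocity.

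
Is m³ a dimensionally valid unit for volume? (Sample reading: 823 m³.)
Yes

volume has SI base units: m^3
m³ reduces to the same SI base units, so it is a valid unit for volume.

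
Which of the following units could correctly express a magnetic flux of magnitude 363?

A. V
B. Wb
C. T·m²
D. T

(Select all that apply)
B, C

magnetic flux has SI base units: kg * m^2 / (A * s^2)

Checking each option against kg * m^2 / (A * s^2):
  A. V: ✗ does not match
  B. Wb: ✓ matches
  C. T·m²: ✓ matches
  D. T: ✗ does not match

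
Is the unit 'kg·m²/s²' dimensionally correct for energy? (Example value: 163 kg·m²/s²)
Yes

energy has SI base units: kg * m^2 / s^2
kg·m²/s² reduces to the same SI base units, so it is a valid unit for energy.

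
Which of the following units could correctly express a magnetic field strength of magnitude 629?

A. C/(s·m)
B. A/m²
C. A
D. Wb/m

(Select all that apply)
A

magnetic field strength has SI base units: A / m

Checking each option against A / m:
  A. C/(s·m): ✓ matches
  B. A/m²: ✗ does not match
  C. A: ✗ does not match
  D. Wb/m: ✗ does not match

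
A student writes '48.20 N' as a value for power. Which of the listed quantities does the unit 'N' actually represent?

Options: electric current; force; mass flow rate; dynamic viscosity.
force

power should have units dimensionally equivalent to kg * m^2 / s^3 (e.g. W).
The given unit 'N' reduces to kg * m / s^2. Of the listed options, that is the dimensionality of force.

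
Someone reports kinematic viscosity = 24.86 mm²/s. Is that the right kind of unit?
Yes

kinematic viscosity has SI base units: m^2 / s
mm²/s reduces to the same SI base units, so it is a valid unit for kinematic viscosity.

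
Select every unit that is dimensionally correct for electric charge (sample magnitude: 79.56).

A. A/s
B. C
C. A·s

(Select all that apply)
B, C

electric charge has SI base units: A * s

Checking each option against A * s:
  A. A/s: ✗ does not match
  B. C: ✓ matches
  C. A·s: ✓ matches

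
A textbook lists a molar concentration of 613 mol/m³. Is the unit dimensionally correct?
Yes

molar concentration has SI base units: mol / m^3
mol/m³ reduces to the same SI base units, so it is a valid unit for molar concentration.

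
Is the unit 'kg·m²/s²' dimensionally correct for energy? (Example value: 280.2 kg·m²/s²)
Yes

energy has SI base units: kg * m^2 / s^2
kg·m²/s² reduces to the same SI base units, so it is a valid unit for energy.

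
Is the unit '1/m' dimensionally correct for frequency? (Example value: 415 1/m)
No

frequency has SI base units: 1 / s
1/m does NOT reduce to 1 / s; a valid unit for frequency would be e.g. Hz.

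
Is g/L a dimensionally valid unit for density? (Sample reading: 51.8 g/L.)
Yes

density has SI base units: kg / m^3
g/L reduces to the same SI base units, so it is a valid unit for density.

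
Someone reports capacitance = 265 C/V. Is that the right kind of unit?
Yes

capacitance has SI base units: A^2 * s^4 / (kg * m^2)
C/V reduces to the same SI base units, so it is a valid unit for capacitance.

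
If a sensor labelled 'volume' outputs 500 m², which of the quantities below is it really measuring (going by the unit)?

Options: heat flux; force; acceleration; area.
area

volume should have units dimensionally equivalent to m^3 (e.g. m³).
The given unit 'm²' reduces to m^2. Of the listed options, that is the dimensionality of area.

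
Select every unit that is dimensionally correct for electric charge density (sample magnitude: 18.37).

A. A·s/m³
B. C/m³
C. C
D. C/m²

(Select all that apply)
A, B

electric charge density has SI base units: A * s / m^3

Checking each option against A * s / m^3:
  A. A·s/m³: ✓ matches
  B. C/m³: ✓ matches
  C. C: ✗ does not match
  D. C/m²: ✗ does not match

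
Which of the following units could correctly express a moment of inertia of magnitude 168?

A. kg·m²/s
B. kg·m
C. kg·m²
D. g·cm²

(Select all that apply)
C, D

moment of inertia has SI base units: kg * m^2

Checking each option against kg * m^2:
  A. kg·m²/s: ✗ does not match
  B. kg·m: ✗ does not match
  C. kg·m²: ✓ matches
  D. g·cm²: ✓ matches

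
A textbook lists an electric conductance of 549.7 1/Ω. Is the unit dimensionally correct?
Yes

electric conductance has SI base units: A^2 * s^3 / (kg * m^2)
1/Ω reduces to the same SI base units, so it is a valid unit for electric conductance.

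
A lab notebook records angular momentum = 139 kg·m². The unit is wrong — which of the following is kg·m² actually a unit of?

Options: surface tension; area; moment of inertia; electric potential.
moment of inertia

angular momentum should have units dimensionally equivalent to kg * m^2 / s (e.g. kg·m²/s).
The given unit 'kg·m²' reduces to kg * m^2. Of the listed options, that is the dimensionality of moment of inertia.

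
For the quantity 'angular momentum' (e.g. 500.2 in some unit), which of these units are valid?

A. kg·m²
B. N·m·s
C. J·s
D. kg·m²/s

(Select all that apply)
B, C, D

angular momentum has SI base units: kg * m^2 / s

Checking each option against kg * m^2 / s:
  A. kg·m²: ✗ does not match
  B. N·m·s: ✓ matches
  C. J·s: ✓ matches
  D. kg·m²/s: ✓ matches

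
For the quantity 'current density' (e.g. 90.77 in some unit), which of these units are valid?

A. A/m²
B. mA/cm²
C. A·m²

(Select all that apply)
A, B

current density has SI base units: A / m^2

Checking each option against A / m^2:
  A. A/m²: ✓ matches
  B. mA/cm²: ✓ matches
  C. A·m²: ✗ does not match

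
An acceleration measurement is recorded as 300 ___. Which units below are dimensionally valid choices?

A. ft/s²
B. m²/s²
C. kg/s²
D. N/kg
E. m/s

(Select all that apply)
A, D

acceleration has SI base units: m / s^2

Checking each option against m / s^2:
  A. ft/s²: ✓ matches
  B. m²/s²: ✗ does not match
  C. kg/s²: ✗ does not match
  D. N/kg: ✓ matches
  E. m/s: ✗ does not match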